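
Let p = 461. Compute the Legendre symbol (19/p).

Euler's criterion: (19/461) ≡ 19^230 (mod 461).
19^2 ≡ 361 (mod 461)
19^4 ≡ 319 (mod 461)
19^8 ≡ 341 (mod 461)
19^16 ≡ 109 (mod 461)
19^32 ≡ 356 (mod 461)
19^64 ≡ 422 (mod 461)
19^128 ≡ 138 (mod 461)
19^230 = 19^(128+64+32+4+2) ≡ 1 (mod 461).
Result is 1, so (19/461) = 1.

1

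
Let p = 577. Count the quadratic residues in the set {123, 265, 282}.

0

(123/577) = -1 → non-residue.
(265/577) = -1 → non-residue.
(282/577) = -1 → non-residue.
Total quadratic residues among the 3: 0.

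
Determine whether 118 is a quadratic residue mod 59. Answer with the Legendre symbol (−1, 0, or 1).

First reduce: 118 ≡ 0 (mod 59).
Top reduces to 0: gcd > 1, so the symbol is 0.

0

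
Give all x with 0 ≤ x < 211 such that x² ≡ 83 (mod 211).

Since 211 ≡ 3 (mod 4), a square root of 83 is 83^((211+1)/4) = 83^53 mod 211.
Repeated squaring: 83^2≡137, 83^4≡201, 83^8≡100, 83^16≡83, 83^32≡137 (mod 211).
83^53 = 83^(32+16+4+1) ≡ 100 (mod 211).
Check: 100² = 10000 ≡ 83 (mod 211). The two roots are 100 and 111.

100, 111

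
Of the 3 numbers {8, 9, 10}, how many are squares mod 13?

(8/13) = -1 → non-residue.
(9/13) = +1 → QR.
(10/13) = +1 → QR.
Total quadratic residues among the 3: 2.

2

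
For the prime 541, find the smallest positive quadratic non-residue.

(2/541) = −1, so 2 is the smallest positive non-residue mod 541.

2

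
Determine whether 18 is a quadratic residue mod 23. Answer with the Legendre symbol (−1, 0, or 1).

Euler's criterion: (18/23) ≡ 18^11 (mod 23).
18^2 ≡ 2 (mod 23)
18^4 ≡ 4 (mod 23)
18^8 ≡ 16 (mod 23)
18^11 = 18^(8+2+1) ≡ 1 (mod 23).
Result is 1, so (18/23) = 1.

1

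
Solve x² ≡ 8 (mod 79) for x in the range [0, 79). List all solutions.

Since 79 ≡ 3 (mod 4), a square root of 8 is 8^((79+1)/4) = 8^20 mod 79.
Repeated squaring: 8^2≡64, 8^4≡67, 8^8≡65, 8^16≡38 (mod 79).
8^20 = 8^(16+4) ≡ 18 (mod 79).
Check: 18² = 324 ≡ 8 (mod 79). The two roots are 18 and 61.

18, 61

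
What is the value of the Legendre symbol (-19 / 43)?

Euler's criterion: (-19/43) ≡ 24^21 (mod 43).
24^2 ≡ 17 (mod 43)
24^4 ≡ 31 (mod 43)
24^8 ≡ 15 (mod 43)
24^16 ≡ 10 (mod 43)
24^21 = 24^(16+4+1) ≡ 1 (mod 43).
Result is 1, so (-19/43) = 1.

1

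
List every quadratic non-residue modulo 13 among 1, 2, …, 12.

Square k = 1,…,6 (k and 13−k give the same square):
1²=1, 2²=4, 3²=9, 4²≡3, 5²≡12, 6²≡10 (mod 13).
The residues are {1, 3, 4, 9, 10, 12}; the non-residues are the remaining 6 nonzero classes.

2 5 6 7 8 11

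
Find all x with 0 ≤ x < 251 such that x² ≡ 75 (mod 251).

122, 129

Since 251 ≡ 3 (mod 4), a square root of 75 is 75^((251+1)/4) = 75^63 mod 251.
Repeated squaring: 75^2≡103, 75^4≡67, 75^8≡222, 75^16≡88, 75^32≡214 (mod 251).
75^63 = 75^(32+16+8+4+2+1) ≡ 122 (mod 251).
Check: 122² = 14884 ≡ 75 (mod 251). The two roots are 122 and 129.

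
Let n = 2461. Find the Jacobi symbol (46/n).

0

Pull out 2: since 2461 ≡ 5 (mod 8), (2/2461) = -1.
Reciprocity: 23 ≡ 3 and 2461 ≡ 1 (mod 4), so (23/2461) = +(2461/23).
Reduce top mod 23: now compute (0/23).
Top reduces to 0: gcd > 1, so the symbol is 0.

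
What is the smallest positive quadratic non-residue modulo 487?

(2/487) = +1, so 2 is a residue.
(3/487) = −1, so 3 is the smallest positive non-residue mod 487.

3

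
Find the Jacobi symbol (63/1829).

Reciprocity: 63 ≡ 3 and 1829 ≡ 1 (mod 4), so (63/1829) = +(1829/63).
Reduce top mod 63: now compute (2/63).
Pull out 2: since 63 ≡ 7 (mod 8), (2/63) = +1.
Reached (1/63) = 1. Collecting the sign flips along the way, the symbol is +1.

1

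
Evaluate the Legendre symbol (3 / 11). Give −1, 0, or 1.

Reciprocity: 3 ≡ 3 and 11 ≡ 3 (mod 4), so (3/11) = −(11/3).
Reduce top mod 3: now compute (2/3).
Pull out 2: since 3 ≡ 3 (mod 8), (2/3) = -1.
Reached (1/3) = 1. Collecting the sign flips along the way, the symbol is +1.

1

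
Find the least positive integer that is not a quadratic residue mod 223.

3

(2/223) = +1, so 2 is a residue.
(3/223) = −1, so 3 is the smallest positive non-residue mod 223.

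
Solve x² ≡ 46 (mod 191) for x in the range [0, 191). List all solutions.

Since 191 ≡ 3 (mod 4), a square root of 46 is 46^((191+1)/4) = 46^48 mod 191.
Repeated squaring: 46^2≡15, 46^4≡34, 46^8≡10, 46^16≡100, 46^32≡68 (mod 191).
46^48 = 46^(32+16) ≡ 115 (mod 191).
Check: 115² = 13225 ≡ 46 (mod 191). The two roots are 76 and 115.

76, 115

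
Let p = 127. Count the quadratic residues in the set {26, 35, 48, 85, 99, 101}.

3

(26/127) = +1 → QR.
(35/127) = +1 → QR.
(48/127) = -1 → non-residue.
(85/127) = -1 → non-residue.
(99/127) = +1 → QR.
(101/127) = -1 → non-residue.
Total quadratic residues among the 6: 3.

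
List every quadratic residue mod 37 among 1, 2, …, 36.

1, 3, 4, 7, 9, 10, 11, 12, 16, 21, 25, 26, 27, 28, 30, 33, 34, 36

Square k = 1,…,18 (k and 37−k give the same square):
1²=1, 2²=4, 3²=9, 4²=16, 5²=25, 6²=36, 7²≡12, 8²≡27, 9²≡7, 10²≡26, 11²≡10, 12²≡33, 13²≡21, 14²≡11, 15²≡3, 16²≡34, 17²≡30, 18²≡28 (mod 37).
So the quadratic residues mod 37 are {1, 3, 4, 7, 9, 10, 11, 12, 16, 21, 25, 26, 27, 28, 30, 33, 34, 36}.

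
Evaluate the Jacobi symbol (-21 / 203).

First reduce: -21 ≡ 182 (mod 203).
Pull out 2: since 203 ≡ 3 (mod 8), (2/203) = -1.
Reciprocity: 91 ≡ 3 and 203 ≡ 3 (mod 4), so (91/203) = −(203/91).
Reduce top mod 91: now compute (21/91).
Reciprocity: 21 ≡ 1 and 91 ≡ 3 (mod 4), so (21/91) = +(91/21).
Reduce top mod 21: now compute (7/21).
Reciprocity: 7 ≡ 3 and 21 ≡ 1 (mod 4), so (7/21) = +(21/7).
Reduce top mod 7: now compute (0/7).
Top reduces to 0: gcd > 1, so the symbol is 0.

0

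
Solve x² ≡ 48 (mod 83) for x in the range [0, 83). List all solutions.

Since 83 ≡ 3 (mod 4), a square root of 48 is 48^((83+1)/4) = 48^21 mod 83.
Repeated squaring: 48^2≡63, 48^4≡68, 48^8≡59, 48^16≡78 (mod 83).
48^21 = 48^(16+4+1) ≡ 31 (mod 83).
Check: 31² = 961 ≡ 48 (mod 83). The two roots are 31 and 52.

31, 52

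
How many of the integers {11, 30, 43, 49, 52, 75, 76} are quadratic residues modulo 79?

4

(11/79) = +1 → QR.
(30/79) = -1 → non-residue.
(43/79) = -1 → non-residue.
(49/79) = +1 → QR.
(52/79) = +1 → QR.
(75/79) = -1 → non-residue.
(76/79) = +1 → QR.
Total quadratic residues among the 7: 4.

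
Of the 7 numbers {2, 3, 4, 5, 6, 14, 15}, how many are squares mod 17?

(2/17) = +1 → QR.
(3/17) = -1 → non-residue.
(4/17) = +1 → QR.
(5/17) = -1 → non-residue.
(6/17) = -1 → non-residue.
(14/17) = -1 → non-residue.
(15/17) = +1 → QR.
Total quadratic residues among the 7: 3.

3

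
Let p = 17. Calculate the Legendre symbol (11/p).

Reciprocity: 11 ≡ 3 and 17 ≡ 1 (mod 4), so (11/17) = +(17/11).
Reduce top mod 11: now compute (6/11).
Pull out 2: since 11 ≡ 3 (mod 8), (2/11) = -1.
Reciprocity: 3 ≡ 3 and 11 ≡ 3 (mod 4), so (3/11) = −(11/3).
Reduce top mod 3: now compute (2/3).
Pull out 2: since 3 ≡ 3 (mod 8), (2/3) = -1.
Reached (1/3) = 1. Collecting the sign flips along the way, the symbol is -1.

-1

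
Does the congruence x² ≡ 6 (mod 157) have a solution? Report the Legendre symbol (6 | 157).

-1

Pull out 2: since 157 ≡ 5 (mod 8), (2/157) = -1.
Reciprocity: 3 ≡ 3 and 157 ≡ 1 (mod 4), so (3/157) = +(157/3).
Reduce top mod 3: now compute (1/3).
Reached (1/3) = 1. Collecting the sign flips along the way, the symbol is -1.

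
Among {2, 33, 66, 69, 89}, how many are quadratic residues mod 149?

2

(2/149) = -1 → non-residue.
(33/149) = +1 → QR.
(66/149) = -1 → non-residue.
(69/149) = +1 → QR.
(89/149) = -1 → non-residue.
Total quadratic residues among the 5: 2.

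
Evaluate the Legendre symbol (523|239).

First reduce: 523 ≡ 45 (mod 239).
Reciprocity: 45 ≡ 1 and 239 ≡ 3 (mod 4), so (45/239) = +(239/45).
Reduce top mod 45: now compute (14/45).
Pull out 2: since 45 ≡ 5 (mod 8), (2/45) = -1.
Reciprocity: 7 ≡ 3 and 45 ≡ 1 (mod 4), so (7/45) = +(45/7).
Reduce top mod 7: now compute (3/7).
Reciprocity: 3 ≡ 3 and 7 ≡ 3 (mod 4), so (3/7) = −(7/3).
Reduce top mod 3: now compute (1/3).
Reached (1/3) = 1. Collecting the sign flips along the way, the symbol is +1.

1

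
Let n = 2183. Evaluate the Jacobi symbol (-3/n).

First reduce: -3 ≡ 2180 (mod 2183).
Pull out 2^2: since 2183 ≡ 7 (mod 8), (2/2183) = +1, so (2/2183)^2 = +1.
Reciprocity: 545 ≡ 1 and 2183 ≡ 3 (mod 4), so (545/2183) = +(2183/545).
Reduce top mod 545: now compute (3/545).
Reciprocity: 3 ≡ 3 and 545 ≡ 1 (mod 4), so (3/545) = +(545/3).
Reduce top mod 3: now compute (2/3).
Pull out 2: since 3 ≡ 3 (mod 8), (2/3) = -1.
Reached (1/3) = 1. Collecting the sign flips along the way, the symbol is -1.

-1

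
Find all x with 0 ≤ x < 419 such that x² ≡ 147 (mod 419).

Since 419 ≡ 3 (mod 4), a square root of 147 is 147^((419+1)/4) = 147^105 mod 419.
Repeated squaring: 147^2≡240, 147^4≡197, 147^8≡261, 147^16≡243, 147^32≡389, 147^64≡62 (mod 419).
147^105 = 147^(64+32+8+1) ≡ 203 (mod 419).
Check: 203² = 41209 ≡ 147 (mod 419). The two roots are 203 and 216.

203, 216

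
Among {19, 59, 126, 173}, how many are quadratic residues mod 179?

(19/179) = +1 → QR.
(59/179) = +1 → QR.
(126/179) = +1 → QR.
(173/179) = +1 → QR.
Total quadratic residues among the 4: 4.

4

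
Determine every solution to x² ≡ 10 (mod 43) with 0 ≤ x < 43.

15, 28

Since 43 ≡ 3 (mod 4), a square root of 10 is 10^((43+1)/4) = 10^11 mod 43.
Repeated squaring: 10^2≡14, 10^4≡24, 10^8≡17 (mod 43).
10^11 = 10^(8+2+1) ≡ 15 (mod 43).
Check: 15² = 225 ≡ 10 (mod 43). The two roots are 15 and 28.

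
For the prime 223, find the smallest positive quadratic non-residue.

(2/223) = +1, so 2 is a residue.
(3/223) = −1, so 3 is the smallest positive non-residue mod 223.

3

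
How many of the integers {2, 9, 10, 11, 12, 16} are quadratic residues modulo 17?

(2/17) = +1 → QR.
(9/17) = +1 → QR.
(10/17) = -1 → non-residue.
(11/17) = -1 → non-residue.
(12/17) = -1 → non-residue.
(16/17) = +1 → QR.
Total quadratic residues among the 6: 3.

3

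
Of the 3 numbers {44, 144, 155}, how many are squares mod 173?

(44/173) = -1 → non-residue.
(144/173) = +1 → QR.
(155/173) = -1 → non-residue.
Total quadratic residues among the 3: 1.

1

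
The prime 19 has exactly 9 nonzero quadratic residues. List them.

Square k = 1,…,9 (k and 19−k give the same square):
1²=1, 2²=4, 3²=9, 4²=16, 5²≡6, 6²≡17, 7²≡11, 8²≡7, 9²≡5 (mod 19).
So the quadratic residues mod 19 are {1, 4, 5, 6, 7, 9, 11, 16, 17}.

1 4 5 6 7 9 11 16 17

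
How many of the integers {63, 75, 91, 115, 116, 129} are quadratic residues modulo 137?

(63/137) = +1 → QR.
(75/137) = -1 → non-residue.
(91/137) = -1 → non-residue.
(115/137) = +1 → QR.
(116/137) = -1 → non-residue.
(129/137) = +1 → QR.
Total quadratic residues among the 6: 3.

3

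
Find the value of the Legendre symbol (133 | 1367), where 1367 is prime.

-1

Reciprocity: 133 ≡ 1 and 1367 ≡ 3 (mod 4), so (133/1367) = +(1367/133).
Reduce top mod 133: now compute (37/133).
Reciprocity: 37 ≡ 1 and 133 ≡ 1 (mod 4), so (37/133) = +(133/37).
Reduce top mod 37: now compute (22/37).
Pull out 2: since 37 ≡ 5 (mod 8), (2/37) = -1.
Reciprocity: 11 ≡ 3 and 37 ≡ 1 (mod 4), so (11/37) = +(37/11).
Reduce top mod 11: now compute (4/11).
Pull out 2^2: since 11 ≡ 3 (mod 8), (2/11) = -1, so (2/11)^2 = +1.
Reached (1/11) = 1. Collecting the sign flips along the way, the symbol is -1.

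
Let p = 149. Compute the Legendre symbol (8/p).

-1

Pull out 2^3: since 149 ≡ 5 (mod 8), (2/149) = -1, so (2/149)^3 = -1.
Reached (1/149) = 1. Collecting the sign flips along the way, the symbol is -1.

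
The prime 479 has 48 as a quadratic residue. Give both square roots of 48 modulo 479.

Since 479 ≡ 3 (mod 4), a square root of 48 is 48^((479+1)/4) = 48^120 mod 479.
Repeated squaring: 48^2≡388, 48^4≡138, 48^8≡363, 48^16≡44, 48^32≡20, 48^64≡400 (mod 479).
48^120 = 48^(64+32+16+8) ≡ 355 (mod 479).
Check: 355² = 126025 ≡ 48 (mod 479). The two roots are 124 and 355.

124, 355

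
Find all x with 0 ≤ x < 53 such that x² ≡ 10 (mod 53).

13, 40

53 ≡ 1 (mod 4), so we find a root by search.
Trying successive values, 13² = 169 ≡ 10 (mod 53). The other root is 53 − 13 = 40.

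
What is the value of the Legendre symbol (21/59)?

1

Reciprocity: 21 ≡ 1 and 59 ≡ 3 (mod 4), so (21/59) = +(59/21).
Reduce top mod 21: now compute (17/21).
Reciprocity: 17 ≡ 1 and 21 ≡ 1 (mod 4), so (17/21) = +(21/17).
Reduce top mod 17: now compute (4/17).
Pull out 2^2: since 17 ≡ 1 (mod 8), (2/17) = +1, so (2/17)^2 = +1.
Reached (1/17) = 1. Collecting the sign flips along the way, the symbol is +1.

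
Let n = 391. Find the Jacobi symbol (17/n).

Reciprocity: 17 ≡ 1 and 391 ≡ 3 (mod 4), so (17/391) = +(391/17).
Reduce top mod 17: now compute (0/17).
Top reduces to 0: gcd > 1, so the symbol is 0.

0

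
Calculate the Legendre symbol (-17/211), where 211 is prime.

First reduce: -17 ≡ 194 (mod 211).
Pull out 2: since 211 ≡ 3 (mod 8), (2/211) = -1.
Reciprocity: 97 ≡ 1 and 211 ≡ 3 (mod 4), so (97/211) = +(211/97).
Reduce top mod 97: now compute (17/97).
Reciprocity: 17 ≡ 1 and 97 ≡ 1 (mod 4), so (17/97) = +(97/17).
Reduce top mod 17: now compute (12/17).
Pull out 2^2: since 17 ≡ 1 (mod 8), (2/17) = +1, so (2/17)^2 = +1.
Reciprocity: 3 ≡ 3 and 17 ≡ 1 (mod 4), so (3/17) = +(17/3).
Reduce top mod 3: now compute (2/3).
Pull out 2: since 3 ≡ 3 (mod 8), (2/3) = -1.
Reached (1/3) = 1. Collecting the sign flips along the way, the symbol is +1.

1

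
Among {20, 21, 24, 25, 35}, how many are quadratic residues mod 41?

3

(20/41) = +1 → QR.
(21/41) = +1 → QR.
(24/41) = -1 → non-residue.
(25/41) = +1 → QR.
(35/41) = -1 → non-residue.
Total quadratic residues among the 5: 3.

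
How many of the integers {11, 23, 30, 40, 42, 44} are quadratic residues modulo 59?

(11/59) = -1 → non-residue.
(23/59) = -1 → non-residue.
(30/59) = -1 → non-residue.
(40/59) = -1 → non-residue.
(42/59) = -1 → non-residue.
(44/59) = -1 → non-residue.
Total quadratic residues among the 6: 0.

0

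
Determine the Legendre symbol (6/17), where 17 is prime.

Pull out 2: since 17 ≡ 1 (mod 8), (2/17) = +1.
Reciprocity: 3 ≡ 3 and 17 ≡ 1 (mod 4), so (3/17) = +(17/3).
Reduce top mod 3: now compute (2/3).
Pull out 2: since 3 ≡ 3 (mod 8), (2/3) = -1.
Reached (1/3) = 1. Collecting the sign flips along the way, the symbol is -1.

-1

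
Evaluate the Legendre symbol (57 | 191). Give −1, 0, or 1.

-1

Euler's criterion: (57/191) ≡ 57^95 (mod 191).
57^2 ≡ 2 (mod 191)
57^4 ≡ 4 (mod 191)
57^8 ≡ 16 (mod 191)
57^16 ≡ 65 (mod 191)
57^32 ≡ 23 (mod 191)
57^64 ≡ 147 (mod 191)
57^95 = 57^(64+16+8+4+2+1) ≡ 190 (mod 191).
Result is 190 ≡ −1, so (57/191) = −1.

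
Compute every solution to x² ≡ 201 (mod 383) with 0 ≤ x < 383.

Since 383 ≡ 3 (mod 4), a square root of 201 is 201^((383+1)/4) = 201^96 mod 383.
Repeated squaring: 201^2≡186, 201^4≡126, 201^8≡173, 201^16≡55, 201^32≡344, 201^64≡372 (mod 383).
201^96 = 201^(64+32) ≡ 46 (mod 383).
Check: 46² = 2116 ≡ 201 (mod 383). The two roots are 46 and 337.

46, 337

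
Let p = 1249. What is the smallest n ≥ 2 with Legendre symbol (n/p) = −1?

7

(2/1249) = +1, so 2 is a residue.
(3/1249) = +1, so 3 is a residue.
(4/1249) = +1, so 4 is a residue.
(5/1249) = +1, so 5 is a residue.
(6/1249) = +1, so 6 is a residue.
(7/1249) = −1, so 7 is the smallest positive non-residue mod 1249.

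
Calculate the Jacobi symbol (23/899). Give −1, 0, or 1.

Reciprocity: 23 ≡ 3 and 899 ≡ 3 (mod 4), so (23/899) = −(899/23).
Reduce top mod 23: now compute (2/23).
Pull out 2: since 23 ≡ 7 (mod 8), (2/23) = +1.
Reached (1/23) = 1. Collecting the sign flips along the way, the symbol is -1.

-1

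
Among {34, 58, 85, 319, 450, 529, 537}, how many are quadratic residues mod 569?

(34/569) = +1 → QR.
(58/569) = -1 → non-residue.
(85/569) = +1 → QR.
(319/569) = +1 → QR.
(450/569) = +1 → QR.
(529/569) = +1 → QR.
(537/569) = +1 → QR.
Total quadratic residues among the 7: 6.

6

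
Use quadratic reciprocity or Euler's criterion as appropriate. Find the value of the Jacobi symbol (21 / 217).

0

Reciprocity: 21 ≡ 1 and 217 ≡ 1 (mod 4), so (21/217) = +(217/21).
Reduce top mod 21: now compute (7/21).
Reciprocity: 7 ≡ 3 and 21 ≡ 1 (mod 4), so (7/21) = +(21/7).
Reduce top mod 7: now compute (0/7).
Top reduces to 0: gcd > 1, so the symbol is 0.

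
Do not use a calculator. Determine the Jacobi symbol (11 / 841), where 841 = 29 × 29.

Reciprocity: 11 ≡ 3 and 841 ≡ 1 (mod 4), so (11/841) = +(841/11).
Reduce top mod 11: now compute (5/11).
Reciprocity: 5 ≡ 1 and 11 ≡ 3 (mod 4), so (5/11) = +(11/5).
Reduce top mod 5: now compute (1/5).
Reached (1/5) = 1. Collecting the sign flips along the way, the symbol is +1.

1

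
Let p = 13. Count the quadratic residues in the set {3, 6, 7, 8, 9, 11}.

(3/13) = +1 → QR.
(6/13) = -1 → non-residue.
(7/13) = -1 → non-residue.
(8/13) = -1 → non-residue.
(9/13) = +1 → QR.
(11/13) = -1 → non-residue.
Total quadratic residues among the 6: 2.

2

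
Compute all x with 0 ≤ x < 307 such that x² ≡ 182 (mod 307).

Since 307 ≡ 3 (mod 4), a square root of 182 is 182^((307+1)/4) = 182^77 mod 307.
Repeated squaring: 182^2≡275, 182^4≡103, 182^8≡171, 182^16≡76, 182^32≡250, 182^64≡179 (mod 307).
182^77 = 182^(64+8+4+1) ≡ 113 (mod 307).
Check: 113² = 12769 ≡ 182 (mod 307). The two roots are 113 and 194.

113, 194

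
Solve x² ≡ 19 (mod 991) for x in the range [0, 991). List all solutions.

Since 991 ≡ 3 (mod 4), a square root of 19 is 19^((991+1)/4) = 19^248 mod 991.
Repeated squaring: 19^2≡361, 19^4≡500, 19^8≡268, 19^16≡472, 19^32≡800, 19^64≡805, 19^128≡902 (mod 991).
19^248 = 19^(128+64+32+16+8) ≡ 122 (mod 991).
Check: 122² = 14884 ≡ 19 (mod 991). The two roots are 122 and 869.

122, 869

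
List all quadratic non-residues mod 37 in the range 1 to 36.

Square k = 1,…,18 (k and 37−k give the same square):
1²=1, 2²=4, 3²=9, 4²=16, 5²=25, 6²=36, 7²≡12, 8²≡27, 9²≡7, 10²≡26, 11²≡10, 12²≡33, 13²≡21, 14²≡11, 15²≡3, 16²≡34, 17²≡30, 18²≡28 (mod 37).
The residues are {1, 3, 4, 7, 9, 10, 11, 12, 16, 21, 25, 26, 27, 28, 30, 33, 34, 36}; the non-residues are the remaining 18 nonzero classes.

2,5,6,8,13,14,15,17,18,19,20,22,23,24,29,31,32,35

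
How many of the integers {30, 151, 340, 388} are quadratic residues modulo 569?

(30/569) = -1 → non-residue.
(151/569) = +1 → QR.
(340/569) = +1 → QR.
(388/569) = -1 → non-residue.
Total quadratic residues among the 4: 2.

2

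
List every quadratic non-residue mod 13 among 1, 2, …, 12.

2 5 6 7 8 11

Square k = 1,…,6 (k and 13−k give the same square):
1²=1, 2²=4, 3²=9, 4²≡3, 5²≡12, 6²≡10 (mod 13).
The residues are {1, 3, 4, 9, 10, 12}; the non-residues are the remaining 6 nonzero classes.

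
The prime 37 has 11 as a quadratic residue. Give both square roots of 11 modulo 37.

37 ≡ 1 (mod 4), so we find a root by search.
Trying successive values, 14² = 196 ≡ 11 (mod 37). The other root is 37 − 14 = 23.

14, 23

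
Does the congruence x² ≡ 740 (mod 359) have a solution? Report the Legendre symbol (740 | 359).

1

First reduce: 740 ≡ 22 (mod 359).
Pull out 2: since 359 ≡ 7 (mod 8), (2/359) = +1.
Reciprocity: 11 ≡ 3 and 359 ≡ 3 (mod 4), so (11/359) = −(359/11).
Reduce top mod 11: now compute (7/11).
Reciprocity: 7 ≡ 3 and 11 ≡ 3 (mod 4), so (7/11) = −(11/7).
Reduce top mod 7: now compute (4/7).
Pull out 2^2: since 7 ≡ 7 (mod 8), (2/7) = +1, so (2/7)^2 = +1.
Reached (1/7) = 1. Collecting the sign flips along the way, the symbol is +1.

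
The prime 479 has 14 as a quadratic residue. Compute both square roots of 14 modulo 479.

79, 400

Since 479 ≡ 3 (mod 4), a square root of 14 is 14^((479+1)/4) = 14^120 mod 479.
Repeated squaring: 14^2≡196, 14^4≡96, 14^8≡115, 14^16≡292, 14^32≡2, 14^64≡4 (mod 479).
14^120 = 14^(64+32+16+8) ≡ 400 (mod 479).
Check: 400² = 160000 ≡ 14 (mod 479). The two roots are 79 and 400.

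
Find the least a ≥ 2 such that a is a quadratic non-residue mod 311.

11

(2/311) = +1, so 2 is a residue.
(3/311) = +1, so 3 is a residue.
(4/311) = +1, so 4 is a residue.
(5/311) = +1, so 5 is a residue.
(6/311) = +1, so 6 is a residue.
(7/311) = +1, so 7 is a residue.
(8/311) = +1, so 8 is a residue.
(9/311) = +1, so 9 is a residue.
(10/311) = +1, so 10 is a residue.
(11/311) = −1, so 11 is the smallest positive non-residue mod 311.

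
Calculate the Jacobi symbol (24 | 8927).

Pull out 2^3: since 8927 ≡ 7 (mod 8), (2/8927) = +1, so (2/8927)^3 = +1.
Reciprocity: 3 ≡ 3 and 8927 ≡ 3 (mod 4), so (3/8927) = −(8927/3).
Reduce top mod 3: now compute (2/3).
Pull out 2: since 3 ≡ 3 (mod 8), (2/3) = -1.
Reached (1/3) = 1. Collecting the sign flips along the way, the symbol is +1.

1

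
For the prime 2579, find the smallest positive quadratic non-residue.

(2/2579) = −1, so 2 is the smallest positive non-residue mod 2579.

2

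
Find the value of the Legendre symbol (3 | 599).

1

Reciprocity: 3 ≡ 3 and 599 ≡ 3 (mod 4), so (3/599) = −(599/3).
Reduce top mod 3: now compute (2/3).
Pull out 2: since 3 ≡ 3 (mod 8), (2/3) = -1.
Reached (1/3) = 1. Collecting the sign flips along the way, the symbol is +1.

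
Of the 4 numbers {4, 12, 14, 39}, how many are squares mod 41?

(4/41) = +1 → QR.
(12/41) = -1 → non-residue.
(14/41) = -1 → non-residue.
(39/41) = +1 → QR.
Total quadratic residues among the 4: 2.

2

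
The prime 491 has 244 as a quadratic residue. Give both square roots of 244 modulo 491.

90, 401

Since 491 ≡ 3 (mod 4), a square root of 244 is 244^((491+1)/4) = 244^123 mod 491.
Repeated squaring: 244^2≡125, 244^4≡404, 244^8≡204, 244^16≡372, 244^32≡413, 244^64≡192 (mod 491).
244^123 = 244^(64+32+16+8+2+1) ≡ 401 (mod 491).
Check: 401² = 160801 ≡ 244 (mod 491). The two roots are 90 and 401.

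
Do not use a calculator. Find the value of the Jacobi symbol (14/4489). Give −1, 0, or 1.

Pull out 2: since 4489 ≡ 1 (mod 8), (2/4489) = +1.
Reciprocity: 7 ≡ 3 and 4489 ≡ 1 (mod 4), so (7/4489) = +(4489/7).
Reduce top mod 7: now compute (2/7).
Pull out 2: since 7 ≡ 7 (mod 8), (2/7) = +1.
Reached (1/7) = 1. Collecting the sign flips along the way, the symbol is +1.

1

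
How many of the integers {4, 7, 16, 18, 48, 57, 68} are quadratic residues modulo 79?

3

(4/79) = +1 → QR.
(7/79) = -1 → non-residue.
(16/79) = +1 → QR.
(18/79) = +1 → QR.
(48/79) = -1 → non-residue.
(57/79) = -1 → non-residue.
(68/79) = -1 → non-residue.
Total quadratic residues among the 7: 3.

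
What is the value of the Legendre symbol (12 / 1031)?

1

Euler's criterion: (12/1031) ≡ 12^515 (mod 1031).
12^2 ≡ 144 (mod 1031)
12^4 ≡ 116 (mod 1031)
12^8 ≡ 53 (mod 1031)
12^16 ≡ 747 (mod 1031)
12^32 ≡ 238 (mod 1031)
12^64 ≡ 970 (mod 1031)
12^128 ≡ 628 (mod 1031)
12^256 ≡ 542 (mod 1031)
12^512 ≡ 960 (mod 1031)
12^515 = 12^(512+2+1) ≡ 1 (mod 1031).
Result is 1, so (12/1031) = 1.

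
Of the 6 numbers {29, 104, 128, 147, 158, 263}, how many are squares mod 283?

3

(29/283) = +1 → QR.
(104/283) = -1 → non-residue.
(128/283) = -1 → non-residue.
(147/283) = -1 → non-residue.
(158/283) = +1 → QR.
(263/283) = +1 → QR.
Total quadratic residues among the 6: 3.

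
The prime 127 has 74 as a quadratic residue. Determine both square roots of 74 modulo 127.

57, 70

Since 127 ≡ 3 (mod 4), a square root of 74 is 74^((127+1)/4) = 74^32 mod 127.
Repeated squaring: 74^2≡15, 74^4≡98, 74^8≡79, 74^16≡18, 74^32≡70 (mod 127).
74^32 = 74^(32) ≡ 70 (mod 127).
Check: 70² = 4900 ≡ 74 (mod 127). The two roots are 57 and 70.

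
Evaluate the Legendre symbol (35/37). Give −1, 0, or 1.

Reciprocity: 35 ≡ 3 and 37 ≡ 1 (mod 4), so (35/37) = +(37/35).
Reduce top mod 35: now compute (2/35).
Pull out 2: since 35 ≡ 3 (mod 8), (2/35) = -1.
Reached (1/35) = 1. Collecting the sign flips along the way, the symbol is -1.

-1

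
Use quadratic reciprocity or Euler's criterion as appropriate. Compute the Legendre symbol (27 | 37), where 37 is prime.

1

Reciprocity: 27 ≡ 3 and 37 ≡ 1 (mod 4), so (27/37) = +(37/27).
Reduce top mod 27: now compute (10/27).
Pull out 2: since 27 ≡ 3 (mod 8), (2/27) = -1.
Reciprocity: 5 ≡ 1 and 27 ≡ 3 (mod 4), so (5/27) = +(27/5).
Reduce top mod 5: now compute (2/5).
Pull out 2: since 5 ≡ 5 (mod 8), (2/5) = -1.
Reached (1/5) = 1. Collecting the sign flips along the way, the symbol is +1.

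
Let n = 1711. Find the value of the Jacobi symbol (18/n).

Pull out 2: since 1711 ≡ 7 (mod 8), (2/1711) = +1.
Reciprocity: 9 ≡ 1 and 1711 ≡ 3 (mod 4), so (9/1711) = +(1711/9).
Reduce top mod 9: now compute (1/9).
Reached (1/9) = 1. Collecting the sign flips along the way, the symbol is +1.

1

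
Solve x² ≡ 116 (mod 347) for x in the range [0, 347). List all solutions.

84, 263

Since 347 ≡ 3 (mod 4), a square root of 116 is 116^((347+1)/4) = 116^87 mod 347.
Repeated squaring: 116^2≡270, 116^4≡30, 116^8≡206, 116^16≡102, 116^32≡341, 116^64≡36 (mod 347).
116^87 = 116^(64+16+4+2+1) ≡ 263 (mod 347).
Check: 263² = 69169 ≡ 116 (mod 347). The two roots are 84 and 263.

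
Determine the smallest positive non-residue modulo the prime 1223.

(2/1223) = +1, so 2 is a residue.
(3/1223) = +1, so 3 is a residue.
(4/1223) = +1, so 4 is a residue.
(5/1223) = −1, so 5 is the smallest positive non-residue mod 1223.

5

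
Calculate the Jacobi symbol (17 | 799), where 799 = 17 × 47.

0

Reciprocity: 17 ≡ 1 and 799 ≡ 3 (mod 4), so (17/799) = +(799/17).
Reduce top mod 17: now compute (0/17).
Top reduces to 0: gcd > 1, so the symbol is 0.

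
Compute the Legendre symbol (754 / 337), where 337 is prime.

-1

Euler's criterion: (754/337) ≡ 80^168 (mod 337).
80^2 ≡ 334 (mod 337)
80^4 ≡ 9 (mod 337)
80^8 ≡ 81 (mod 337)
80^16 ≡ 158 (mod 337)
80^32 ≡ 26 (mod 337)
80^64 ≡ 2 (mod 337)
80^128 ≡ 4 (mod 337)
80^168 = 80^(128+32+8) ≡ 336 (mod 337).
Result is 336 ≡ −1, so (754/337) = −1.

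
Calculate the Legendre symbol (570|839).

Euler's criterion: (570/839) ≡ 570^419 (mod 839).
570^2 ≡ 207 (mod 839)
570^4 ≡ 60 (mod 839)
570^8 ≡ 244 (mod 839)
570^16 ≡ 806 (mod 839)
570^32 ≡ 250 (mod 839)
570^64 ≡ 414 (mod 839)
570^128 ≡ 240 (mod 839)
570^256 ≡ 548 (mod 839)
570^419 = 570^(256+128+32+2+1) ≡ 1 (mod 839).
Result is 1, so (570/839) = 1.

1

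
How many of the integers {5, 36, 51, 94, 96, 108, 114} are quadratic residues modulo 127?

(5/127) = -1 → non-residue.
(36/127) = +1 → QR.
(51/127) = -1 → non-residue.
(94/127) = +1 → QR.
(96/127) = -1 → non-residue.
(108/127) = -1 → non-residue.
(114/127) = -1 → non-residue.
Total quadratic residues among the 7: 2.

2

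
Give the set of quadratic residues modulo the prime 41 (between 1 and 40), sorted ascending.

Square k = 1,…,20 (k and 41−k give the same square):
1²=1, 2²=4, 3²=9, 4²=16, 5²=25, 6²=36, 7²≡8, 8²≡23, 9²≡40, 10²≡18, 11²≡39, 12²≡21, 13²≡5, 14²≡32, 15²≡20, 16²≡10, 17²≡2, 18²≡37, 19²≡33, 20²≡31 (mod 41).
So the quadratic residues mod 41 are {1, 2, 4, 5, 8, 9, 10, 16, 18, 20, 21, 23, 25, 31, 32, 33, 36, 37, 39, 40}.

1,2,4,5,8,9,10,16,18,20,21,23,25,31,32,33,36,37,39,40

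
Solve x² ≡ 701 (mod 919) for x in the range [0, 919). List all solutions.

Since 919 ≡ 3 (mod 4), a square root of 701 is 701^((919+1)/4) = 701^230 mod 919.
Repeated squaring: 701^2≡655, 701^4≡771, 701^8≡767, 701^16≡129, 701^32≡99, 701^64≡611, 701^128≡207 (mod 919).
701^230 = 701^(128+64+32+4+2) ≡ 553 (mod 919).
Check: 553² = 305809 ≡ 701 (mod 919). The two roots are 366 and 553.

366, 553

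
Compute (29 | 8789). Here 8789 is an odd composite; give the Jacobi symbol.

Reciprocity: 29 ≡ 1 and 8789 ≡ 1 (mod 4), so (29/8789) = +(8789/29).
Reduce top mod 29: now compute (2/29).
Pull out 2: since 29 ≡ 5 (mod 8), (2/29) = -1.
Reached (1/29) = 1. Collecting the sign flips along the way, the symbol is -1.

-1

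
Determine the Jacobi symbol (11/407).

0

Reciprocity: 11 ≡ 3 and 407 ≡ 3 (mod 4), so (11/407) = −(407/11).
Reduce top mod 11: now compute (0/11).
Top reduces to 0: gcd > 1, so the symbol is 0.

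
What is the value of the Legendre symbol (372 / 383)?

1

Euler's criterion: (372/383) ≡ 372^191 (mod 383).
372^2 ≡ 121 (mod 383)
372^4 ≡ 87 (mod 383)
372^8 ≡ 292 (mod 383)
372^16 ≡ 238 (mod 383)
372^32 ≡ 343 (mod 383)
372^64 ≡ 68 (mod 383)
372^128 ≡ 28 (mod 383)
372^191 = 372^(128+32+16+8+4+2+1) ≡ 1 (mod 383).
Result is 1, so (372/383) = 1.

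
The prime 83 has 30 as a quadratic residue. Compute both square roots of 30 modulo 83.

14, 69

Since 83 ≡ 3 (mod 4), a square root of 30 is 30^((83+1)/4) = 30^21 mod 83.
Repeated squaring: 30^2≡70, 30^4≡3, 30^8≡9, 30^16≡81 (mod 83).
30^21 = 30^(16+4+1) ≡ 69 (mod 83).
Check: 69² = 4761 ≡ 30 (mod 83). The two roots are 14 and 69.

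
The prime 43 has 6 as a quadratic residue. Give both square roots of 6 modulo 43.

7, 36

Since 43 ≡ 3 (mod 4), a square root of 6 is 6^((43+1)/4) = 6^11 mod 43.
Repeated squaring: 6^2≡36, 6^4≡6, 6^8≡36 (mod 43).
6^11 = 6^(8+2+1) ≡ 36 (mod 43).
Check: 36² = 1296 ≡ 6 (mod 43). The two roots are 7 and 36.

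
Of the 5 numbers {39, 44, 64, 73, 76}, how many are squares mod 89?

(39/89) = +1 → QR.
(44/89) = +1 → QR.
(64/89) = +1 → QR.
(73/89) = +1 → QR.
(76/89) = -1 → non-residue.
Total quadratic residues among the 5: 4.

4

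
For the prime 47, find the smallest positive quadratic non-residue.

(2/47) = +1, so 2 is a residue.
(3/47) = +1, so 3 is a residue.
(4/47) = +1, so 4 is a residue.
(5/47) = −1, so 5 is the smallest positive non-residue mod 47.

5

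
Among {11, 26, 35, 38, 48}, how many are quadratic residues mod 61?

(11/61) = -1 → non-residue.
(26/61) = -1 → non-residue.
(35/61) = -1 → non-residue.
(38/61) = -1 → non-residue.
(48/61) = +1 → QR.
Total quadratic residues among the 5: 1.

1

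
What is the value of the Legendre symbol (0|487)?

Top reduces to 0: gcd > 1, so the symbol is 0.

0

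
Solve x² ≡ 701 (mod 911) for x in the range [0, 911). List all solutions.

112, 799

Since 911 ≡ 3 (mod 4), a square root of 701 is 701^((911+1)/4) = 701^228 mod 911.
Repeated squaring: 701^2≡372, 701^4≡823, 701^8≡456, 701^16≡228, 701^32≡57, 701^64≡516, 701^128≡244 (mod 911).
701^228 = 701^(128+64+32+4) ≡ 799 (mod 911).
Check: 799² = 638401 ≡ 701 (mod 911). The two roots are 112 and 799.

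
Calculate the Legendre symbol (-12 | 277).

Euler's criterion: (-12/277) ≡ 265^138 (mod 277).
265^2 ≡ 144 (mod 277)
265^4 ≡ 238 (mod 277)
265^8 ≡ 136 (mod 277)
265^16 ≡ 214 (mod 277)
265^32 ≡ 91 (mod 277)
265^64 ≡ 248 (mod 277)
265^128 ≡ 10 (mod 277)
265^138 = 265^(128+8+2) ≡ 1 (mod 277).
Result is 1, so (-12/277) = 1.

1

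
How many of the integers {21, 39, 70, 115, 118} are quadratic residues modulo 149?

(21/149) = -1 → non-residue.
(39/149) = +1 → QR.
(70/149) = -1 → non-residue.
(115/149) = -1 → non-residue.
(118/149) = +1 → QR.
Total quadratic residues among the 5: 2.

2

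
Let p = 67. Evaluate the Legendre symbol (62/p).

1

Euler's criterion: (62/67) ≡ 62^33 (mod 67).
62^2 ≡ 25 (mod 67)
62^4 ≡ 22 (mod 67)
62^8 ≡ 15 (mod 67)
62^16 ≡ 24 (mod 67)
62^32 ≡ 40 (mod 67)
62^33 = 62^(32+1) ≡ 1 (mod 67).
Result is 1, so (62/67) = 1.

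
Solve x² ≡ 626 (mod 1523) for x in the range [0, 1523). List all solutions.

Since 1523 ≡ 3 (mod 4), a square root of 626 is 626^((1523+1)/4) = 626^381 mod 1523.
Repeated squaring: 626^2≡465, 626^4≡1482, 626^8≡158, 626^16≡596, 626^32≡357, 626^64≡1040, 626^128≡270, 626^256≡1319 (mod 1523).
626^381 = 626^(256+64+32+16+8+4+1) ≡ 393 (mod 1523).
Check: 393² = 154449 ≡ 626 (mod 1523). The two roots are 393 and 1130.

393, 1130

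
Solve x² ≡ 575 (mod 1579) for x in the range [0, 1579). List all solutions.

Since 1579 ≡ 3 (mod 4), a square root of 575 is 575^((1579+1)/4) = 575^395 mod 1579.
Repeated squaring: 575^2≡614, 575^4≡1194, 575^8≡1378, 575^16≡926, 575^32≡79, 575^64≡1504, 575^128≡888, 575^256≡623 (mod 1579).
575^395 = 575^(256+128+8+2+1) ≡ 1225 (mod 1579).
Check: 1225² = 1500625 ≡ 575 (mod 1579). The two roots are 354 and 1225.

354, 1225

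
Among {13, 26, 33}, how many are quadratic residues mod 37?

(13/37) = -1 → non-residue.
(26/37) = +1 → QR.
(33/37) = +1 → QR.
Total quadratic residues among the 3: 2.

2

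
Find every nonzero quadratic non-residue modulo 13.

Square k = 1,…,6 (k and 13−k give the same square):
1²=1, 2²=4, 3²=9, 4²≡3, 5²≡12, 6²≡10 (mod 13).
The residues are {1, 3, 4, 9, 10, 12}; the non-residues are the remaining 6 nonzero classes.

2,5,6,7,8,11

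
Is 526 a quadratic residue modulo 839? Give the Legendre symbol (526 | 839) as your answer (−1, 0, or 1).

Pull out 2: since 839 ≡ 7 (mod 8), (2/839) = +1.
Reciprocity: 263 ≡ 3 and 839 ≡ 3 (mod 4), so (263/839) = −(839/263).
Reduce top mod 263: now compute (50/263).
Pull out 2: since 263 ≡ 7 (mod 8), (2/263) = +1.
Reciprocity: 25 ≡ 1 and 263 ≡ 3 (mod 4), so (25/263) = +(263/25).
Reduce top mod 25: now compute (13/25).
Reciprocity: 13 ≡ 1 and 25 ≡ 1 (mod 4), so (13/25) = +(25/13).
Reduce top mod 13: now compute (12/13).
Pull out 2^2: since 13 ≡ 5 (mod 8), (2/13) = -1, so (2/13)^2 = +1.
Reciprocity: 3 ≡ 3 and 13 ≡ 1 (mod 4), so (3/13) = +(13/3).
Reduce top mod 3: now compute (1/3).
Reached (1/3) = 1. Collecting the sign flips along the way, the symbol is -1.

-1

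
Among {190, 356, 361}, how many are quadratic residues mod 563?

2

(190/563) = +1 → QR.
(356/563) = -1 → non-residue.
(361/563) = +1 → QR.
Total quadratic residues among the 3: 2.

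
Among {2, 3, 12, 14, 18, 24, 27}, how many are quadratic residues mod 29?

1

(2/29) = -1 → non-residue.
(3/29) = -1 → non-residue.
(12/29) = -1 → non-residue.
(14/29) = -1 → non-residue.
(18/29) = -1 → non-residue.
(24/29) = +1 → QR.
(27/29) = -1 → non-residue.
Total quadratic residues among the 7: 1.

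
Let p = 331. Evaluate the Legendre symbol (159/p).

-1

Reciprocity: 159 ≡ 3 and 331 ≡ 3 (mod 4), so (159/331) = −(331/159).
Reduce top mod 159: now compute (13/159).
Reciprocity: 13 ≡ 1 and 159 ≡ 3 (mod 4), so (13/159) = +(159/13).
Reduce top mod 13: now compute (3/13).
Reciprocity: 3 ≡ 3 and 13 ≡ 1 (mod 4), so (3/13) = +(13/3).
Reduce top mod 3: now compute (1/3).
Reached (1/3) = 1. Collecting the sign flips along the way, the symbol is -1.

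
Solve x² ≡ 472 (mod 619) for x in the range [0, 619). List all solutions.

179, 440

Since 619 ≡ 3 (mod 4), a square root of 472 is 472^((619+1)/4) = 472^155 mod 619.
Repeated squaring: 472^2≡563, 472^4≡41, 472^8≡443, 472^16≡26, 472^32≡57, 472^64≡154, 472^128≡194 (mod 619).
472^155 = 472^(128+16+8+2+1) ≡ 440 (mod 619).
Check: 440² = 193600 ≡ 472 (mod 619). The two roots are 179 and 440.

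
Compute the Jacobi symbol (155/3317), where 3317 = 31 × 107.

0

Reciprocity: 155 ≡ 3 and 3317 ≡ 1 (mod 4), so (155/3317) = +(3317/155).
Reduce top mod 155: now compute (62/155).
Pull out 2: since 155 ≡ 3 (mod 8), (2/155) = -1.
Reciprocity: 31 ≡ 3 and 155 ≡ 3 (mod 4), so (31/155) = −(155/31).
Reduce top mod 31: now compute (0/31).
Top reduces to 0: gcd > 1, so the symbol is 0.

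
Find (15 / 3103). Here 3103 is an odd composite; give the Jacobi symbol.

1

Reciprocity: 15 ≡ 3 and 3103 ≡ 3 (mod 4), so (15/3103) = −(3103/15).
Reduce top mod 15: now compute (13/15).
Reciprocity: 13 ≡ 1 and 15 ≡ 3 (mod 4), so (13/15) = +(15/13).
Reduce top mod 13: now compute (2/13).
Pull out 2: since 13 ≡ 5 (mod 8), (2/13) = -1.
Reached (1/13) = 1. Collecting the sign flips along the way, the symbol is +1.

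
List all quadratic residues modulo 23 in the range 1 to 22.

Square k = 1,…,11 (k and 23−k give the same square):
1²=1, 2²=4, 3²=9, 4²=16, 5²≡2, 6²≡13, 7²≡3, 8²≡18, 9²≡12, 10²≡8, 11²≡6 (mod 23).
So the quadratic residues mod 23 are {1, 2, 3, 4, 6, 8, 9, 12, 13, 16, 18}.

1,2,3,4,6,8,9,12,13,16,18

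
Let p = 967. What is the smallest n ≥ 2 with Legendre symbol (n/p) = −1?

(2/967) = +1, so 2 is a residue.
(3/967) = −1, so 3 is the smallest positive non-residue mod 967.

3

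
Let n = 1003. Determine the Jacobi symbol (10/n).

1

Pull out 2: since 1003 ≡ 3 (mod 8), (2/1003) = -1.
Reciprocity: 5 ≡ 1 and 1003 ≡ 3 (mod 4), so (5/1003) = +(1003/5).
Reduce top mod 5: now compute (3/5).
Reciprocity: 3 ≡ 3 and 5 ≡ 1 (mod 4), so (3/5) = +(5/3).
Reduce top mod 3: now compute (2/3).
Pull out 2: since 3 ≡ 3 (mod 8), (2/3) = -1.
Reached (1/3) = 1. Collecting the sign flips along the way, the symbol is +1.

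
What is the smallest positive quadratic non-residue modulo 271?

3

(2/271) = +1, so 2 is a residue.
(3/271) = −1, so 3 is the smallest positive non-residue mod 271.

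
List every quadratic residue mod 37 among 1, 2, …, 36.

1,3,4,7,9,10,11,12,16,21,25,26,27,28,30,33,34,36

Square k = 1,…,18 (k and 37−k give the same square):
1²=1, 2²=4, 3²=9, 4²=16, 5²=25, 6²=36, 7²≡12, 8²≡27, 9²≡7, 10²≡26, 11²≡10, 12²≡33, 13²≡21, 14²≡11, 15²≡3, 16²≡34, 17²≡30, 18²≡28 (mod 37).
So the quadratic residues mod 37 are {1, 3, 4, 7, 9, 10, 11, 12, 16, 21, 25, 26, 27, 28, 30, 33, 34, 36}.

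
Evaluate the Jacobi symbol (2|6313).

1

Pull out 2: since 6313 ≡ 1 (mod 8), (2/6313) = +1.
Reached (1/6313) = 1. Collecting the sign flips along the way, the symbol is +1.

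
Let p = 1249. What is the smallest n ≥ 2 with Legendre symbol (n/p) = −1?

7

(2/1249) = +1, so 2 is a residue.
(3/1249) = +1, so 3 is a residue.
(4/1249) = +1, so 4 is a residue.
(5/1249) = +1, so 5 is a residue.
(6/1249) = +1, so 6 is a residue.
(7/1249) = −1, so 7 is the smallest positive non-residue mod 1249.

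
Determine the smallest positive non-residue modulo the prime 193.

5

(2/193) = +1, so 2 is a residue.
(3/193) = +1, so 3 is a residue.
(4/193) = +1, so 4 is a residue.
(5/193) = −1, so 5 is the smallest positive non-residue mod 193.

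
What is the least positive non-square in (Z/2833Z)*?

5

(2/2833) = +1, so 2 is a residue.
(3/2833) = +1, so 3 is a residue.
(4/2833) = +1, so 4 is a residue.
(5/2833) = −1, so 5 is the smallest positive non-residue mod 2833.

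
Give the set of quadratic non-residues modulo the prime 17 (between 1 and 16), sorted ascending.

3, 5, 6, 7, 10, 11, 12, 14

Square k = 1,…,8 (k and 17−k give the same square):
1²=1, 2²=4, 3²=9, 4²=16, 5²≡8, 6²≡2, 7²≡15, 8²≡13 (mod 17).
The residues are {1, 2, 4, 8, 9, 13, 15, 16}; the non-residues are the remaining 8 nonzero classes.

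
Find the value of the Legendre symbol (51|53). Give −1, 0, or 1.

Reciprocity: 51 ≡ 3 and 53 ≡ 1 (mod 4), so (51/53) = +(53/51).
Reduce top mod 51: now compute (2/51).
Pull out 2: since 51 ≡ 3 (mod 8), (2/51) = -1.
Reached (1/51) = 1. Collecting the sign flips along the way, the symbol is -1.

-1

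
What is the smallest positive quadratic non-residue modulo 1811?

(2/1811) = −1, so 2 is the smallest positive non-residue mod 1811.

2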